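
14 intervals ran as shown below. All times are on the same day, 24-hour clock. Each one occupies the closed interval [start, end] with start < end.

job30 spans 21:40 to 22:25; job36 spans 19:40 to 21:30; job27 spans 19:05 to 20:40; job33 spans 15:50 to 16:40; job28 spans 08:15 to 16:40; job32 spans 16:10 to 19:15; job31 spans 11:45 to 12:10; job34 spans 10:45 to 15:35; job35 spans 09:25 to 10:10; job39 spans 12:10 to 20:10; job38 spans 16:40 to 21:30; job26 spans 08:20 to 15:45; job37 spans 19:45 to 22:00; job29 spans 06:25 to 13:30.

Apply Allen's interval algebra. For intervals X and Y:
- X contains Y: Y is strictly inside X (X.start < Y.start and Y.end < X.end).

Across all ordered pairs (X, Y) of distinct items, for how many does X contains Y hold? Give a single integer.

13

Checking all 182 ordered pairs for relation 'contains'; matching pairs in alphabetical order:
(job26, job31): job26 contains job31 ✓
(job26, job34): job26 contains job34 ✓
(job26, job35): job26 contains job35 ✓
(job28, job26): job28 contains job26 ✓
(job28, job31): job28 contains job31 ✓
(job28, job34): job28 contains job34 ✓
(job28, job35): job28 contains job35 ✓
(job29, job31): job29 contains job31 ✓
(job29, job35): job29 contains job35 ✓
(job34, job31): job34 contains job31 ✓
(job38, job27): job38 contains job27 ✓
(job39, job32): job39 contains job32 ✓
(job39, job33): job39 contains job33 ✓
Count: 13.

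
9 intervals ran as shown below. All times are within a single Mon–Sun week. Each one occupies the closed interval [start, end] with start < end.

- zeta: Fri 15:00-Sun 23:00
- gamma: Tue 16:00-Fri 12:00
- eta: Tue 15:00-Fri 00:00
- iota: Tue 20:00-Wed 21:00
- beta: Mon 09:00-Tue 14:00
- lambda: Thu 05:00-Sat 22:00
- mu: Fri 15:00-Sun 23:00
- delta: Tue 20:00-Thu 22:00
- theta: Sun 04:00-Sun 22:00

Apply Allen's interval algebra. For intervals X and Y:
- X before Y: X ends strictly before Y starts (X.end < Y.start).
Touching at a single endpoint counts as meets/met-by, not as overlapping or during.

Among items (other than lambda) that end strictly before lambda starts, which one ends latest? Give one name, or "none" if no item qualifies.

Target lambda = [Thu 05:00, Sat 22:00].
beta [Mon 09:00, Tue 14:00] → before → candidate.
delta [Tue 20:00, Thu 22:00] → overlaps → excluded.
eta [Tue 15:00, Fri 00:00] → overlaps → excluded.
gamma [Tue 16:00, Fri 12:00] → overlaps → excluded.
iota [Tue 20:00, Wed 21:00] → before → candidate.
mu [Fri 15:00, Sun 23:00] → overlapped-by → excluded.
theta [Sun 04:00, Sun 22:00] → after → excluded.
zeta [Fri 15:00, Sun 23:00] → overlapped-by → excluded.
Among candidates, latest end is Wed 21:00 → iota.

iota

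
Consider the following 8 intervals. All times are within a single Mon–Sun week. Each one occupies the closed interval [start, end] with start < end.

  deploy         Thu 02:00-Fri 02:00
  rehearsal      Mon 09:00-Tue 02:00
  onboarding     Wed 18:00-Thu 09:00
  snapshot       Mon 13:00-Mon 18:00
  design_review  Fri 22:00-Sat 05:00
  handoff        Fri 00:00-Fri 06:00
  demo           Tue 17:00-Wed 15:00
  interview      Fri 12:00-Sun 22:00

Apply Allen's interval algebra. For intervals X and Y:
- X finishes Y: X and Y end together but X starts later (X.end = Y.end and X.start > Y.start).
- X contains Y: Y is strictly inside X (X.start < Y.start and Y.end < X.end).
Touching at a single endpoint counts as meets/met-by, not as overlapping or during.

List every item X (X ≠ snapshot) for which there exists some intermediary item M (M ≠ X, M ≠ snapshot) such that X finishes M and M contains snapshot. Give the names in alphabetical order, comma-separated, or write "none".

none

Target snapshot = [Mon 13:00, Mon 18:00].
Intermediaries M with M contains snapshot: rehearsal.
Via rehearsal — items with X finishes rehearsal: none.
Union: none.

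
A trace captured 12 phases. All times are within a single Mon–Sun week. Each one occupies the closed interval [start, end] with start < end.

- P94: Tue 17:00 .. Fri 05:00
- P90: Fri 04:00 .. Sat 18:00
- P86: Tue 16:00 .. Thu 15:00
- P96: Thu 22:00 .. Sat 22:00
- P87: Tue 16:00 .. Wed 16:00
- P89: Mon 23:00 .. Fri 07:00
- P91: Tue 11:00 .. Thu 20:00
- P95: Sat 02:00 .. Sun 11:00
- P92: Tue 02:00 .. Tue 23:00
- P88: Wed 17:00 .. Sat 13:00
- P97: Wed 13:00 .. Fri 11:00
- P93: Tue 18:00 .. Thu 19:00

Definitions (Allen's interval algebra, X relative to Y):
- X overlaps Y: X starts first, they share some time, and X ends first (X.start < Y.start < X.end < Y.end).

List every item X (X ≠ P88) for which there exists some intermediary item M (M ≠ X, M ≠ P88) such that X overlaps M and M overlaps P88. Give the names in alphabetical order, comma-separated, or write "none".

P86, P87, P89, P91, P92, P93, P94

Target P88 = [Wed 17:00, Sat 13:00].
Intermediaries M with M overlaps P88: P86, P89, P91, P93, P94, P97.
Via P86 — items with X overlaps P86: P92.
Via P89 — items with X overlaps P89: none.
Via P91 — items with X overlaps P91: P92.
Via P93 — items with X overlaps P93: P86, P87, P92.
Via P94 — items with X overlaps P94: P86, P87, P91, P92.
Via P97 — items with X overlaps P97: P86, P87, P89, P91, P93, P94.
Union: P86, P87, P89, P91, P92, P93, P94.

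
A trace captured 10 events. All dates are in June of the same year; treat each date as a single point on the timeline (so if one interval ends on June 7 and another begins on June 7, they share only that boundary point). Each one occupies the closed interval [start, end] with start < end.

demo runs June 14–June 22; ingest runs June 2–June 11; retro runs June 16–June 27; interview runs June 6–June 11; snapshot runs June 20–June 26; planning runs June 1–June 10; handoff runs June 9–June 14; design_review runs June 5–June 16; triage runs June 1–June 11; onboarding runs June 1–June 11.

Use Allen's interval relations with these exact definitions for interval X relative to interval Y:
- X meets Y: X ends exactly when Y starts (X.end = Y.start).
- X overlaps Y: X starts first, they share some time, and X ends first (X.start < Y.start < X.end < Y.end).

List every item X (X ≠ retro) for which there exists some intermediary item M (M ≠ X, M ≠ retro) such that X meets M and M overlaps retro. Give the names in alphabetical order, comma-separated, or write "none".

handoff

Target retro = [June 16, June 27].
Intermediaries M with M overlaps retro: demo.
Via demo — items with X meets demo: handoff.
Union: handoff.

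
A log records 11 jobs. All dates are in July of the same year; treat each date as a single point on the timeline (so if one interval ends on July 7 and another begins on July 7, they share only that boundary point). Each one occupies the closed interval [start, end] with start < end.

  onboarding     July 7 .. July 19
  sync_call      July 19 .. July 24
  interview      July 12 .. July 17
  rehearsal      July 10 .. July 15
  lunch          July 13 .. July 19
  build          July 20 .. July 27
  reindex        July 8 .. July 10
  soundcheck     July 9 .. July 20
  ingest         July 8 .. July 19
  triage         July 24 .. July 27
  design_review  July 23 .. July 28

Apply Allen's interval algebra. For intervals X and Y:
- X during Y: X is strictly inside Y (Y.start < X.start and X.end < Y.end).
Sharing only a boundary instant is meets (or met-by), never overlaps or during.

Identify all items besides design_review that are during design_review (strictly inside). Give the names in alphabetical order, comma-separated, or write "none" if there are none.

Target design_review = [July 23, July 28].
build [July 20, July 27] → overlaps → no.
ingest [July 8, July 19] → before → no.
interview [July 12, July 17] → before → no.
lunch [July 13, July 19] → before → no.
onboarding [July 7, July 19] → before → no.
rehearsal [July 10, July 15] → before → no.
reindex [July 8, July 10] → before → no.
soundcheck [July 9, July 20] → before → no.
sync_call [July 19, July 24] → overlaps → no.
triage [July 24, July 27] → during → yes.
Result: triage.

triage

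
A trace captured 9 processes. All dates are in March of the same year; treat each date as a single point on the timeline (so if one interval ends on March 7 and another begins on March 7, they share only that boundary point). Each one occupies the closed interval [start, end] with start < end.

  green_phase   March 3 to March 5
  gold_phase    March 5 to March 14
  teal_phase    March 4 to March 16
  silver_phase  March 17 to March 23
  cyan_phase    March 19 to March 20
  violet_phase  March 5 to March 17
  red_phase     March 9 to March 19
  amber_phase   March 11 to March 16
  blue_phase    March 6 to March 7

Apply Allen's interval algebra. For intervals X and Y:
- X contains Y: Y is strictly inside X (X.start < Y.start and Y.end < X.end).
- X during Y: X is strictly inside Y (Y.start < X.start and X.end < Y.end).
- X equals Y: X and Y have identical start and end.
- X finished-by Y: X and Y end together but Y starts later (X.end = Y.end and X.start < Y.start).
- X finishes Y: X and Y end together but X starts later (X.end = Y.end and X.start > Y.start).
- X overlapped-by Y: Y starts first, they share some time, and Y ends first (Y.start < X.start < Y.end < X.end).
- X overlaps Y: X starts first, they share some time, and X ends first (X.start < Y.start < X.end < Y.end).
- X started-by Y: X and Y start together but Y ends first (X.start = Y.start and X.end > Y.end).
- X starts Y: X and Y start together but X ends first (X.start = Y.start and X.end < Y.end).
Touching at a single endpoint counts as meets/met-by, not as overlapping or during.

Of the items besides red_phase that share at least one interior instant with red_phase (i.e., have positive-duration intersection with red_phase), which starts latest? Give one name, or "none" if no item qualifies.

silver_phase

Target red_phase = [March 9, March 19].
amber_phase [March 11, March 16] → during → candidate.
blue_phase [March 6, March 7] → before → excluded.
cyan_phase [March 19, March 20] → met-by → excluded.
gold_phase [March 5, March 14] → overlaps → candidate.
green_phase [March 3, March 5] → before → excluded.
silver_phase [March 17, March 23] → overlapped-by → candidate.
teal_phase [March 4, March 16] → overlaps → candidate.
violet_phase [March 5, March 17] → overlaps → candidate.
Among candidates, latest start is March 17 → silver_phase.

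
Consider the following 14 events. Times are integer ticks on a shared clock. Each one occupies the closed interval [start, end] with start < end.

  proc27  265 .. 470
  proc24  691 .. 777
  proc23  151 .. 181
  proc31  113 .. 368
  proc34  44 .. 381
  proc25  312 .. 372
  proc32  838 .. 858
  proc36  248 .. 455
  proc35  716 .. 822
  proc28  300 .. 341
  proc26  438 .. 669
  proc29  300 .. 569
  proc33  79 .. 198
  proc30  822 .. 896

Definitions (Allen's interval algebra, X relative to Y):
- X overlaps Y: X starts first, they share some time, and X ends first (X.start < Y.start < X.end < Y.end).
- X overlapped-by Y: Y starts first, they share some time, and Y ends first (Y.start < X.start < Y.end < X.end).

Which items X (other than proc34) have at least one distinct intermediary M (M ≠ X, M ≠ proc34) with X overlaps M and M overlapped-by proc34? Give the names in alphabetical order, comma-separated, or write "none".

proc27, proc31, proc36

Target proc34 = [44, 381].
Intermediaries M with M overlapped-by proc34: proc27, proc29, proc36.
Via proc27 — items with X overlaps proc27: proc31, proc36.
Via proc29 — items with X overlaps proc29: proc27, proc31, proc36.
Via proc36 — items with X overlaps proc36: proc31.
Union: proc27, proc31, proc36.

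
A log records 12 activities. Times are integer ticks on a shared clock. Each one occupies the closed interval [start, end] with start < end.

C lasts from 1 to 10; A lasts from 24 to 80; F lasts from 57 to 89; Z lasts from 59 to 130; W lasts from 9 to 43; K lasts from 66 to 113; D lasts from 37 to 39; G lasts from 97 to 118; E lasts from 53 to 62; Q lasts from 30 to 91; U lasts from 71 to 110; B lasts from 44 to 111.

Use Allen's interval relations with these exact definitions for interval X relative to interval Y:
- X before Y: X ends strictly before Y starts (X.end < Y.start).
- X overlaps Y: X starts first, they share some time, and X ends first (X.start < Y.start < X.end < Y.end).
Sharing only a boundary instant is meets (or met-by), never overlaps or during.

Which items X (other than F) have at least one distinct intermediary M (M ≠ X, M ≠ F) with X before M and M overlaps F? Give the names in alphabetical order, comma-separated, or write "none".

Target F = [57, 89].
Intermediaries M with M overlaps F: A, E.
Via A — items with X before A: C.
Via E — items with X before E: C, D, W.
Union: C, D, W.

C, D, W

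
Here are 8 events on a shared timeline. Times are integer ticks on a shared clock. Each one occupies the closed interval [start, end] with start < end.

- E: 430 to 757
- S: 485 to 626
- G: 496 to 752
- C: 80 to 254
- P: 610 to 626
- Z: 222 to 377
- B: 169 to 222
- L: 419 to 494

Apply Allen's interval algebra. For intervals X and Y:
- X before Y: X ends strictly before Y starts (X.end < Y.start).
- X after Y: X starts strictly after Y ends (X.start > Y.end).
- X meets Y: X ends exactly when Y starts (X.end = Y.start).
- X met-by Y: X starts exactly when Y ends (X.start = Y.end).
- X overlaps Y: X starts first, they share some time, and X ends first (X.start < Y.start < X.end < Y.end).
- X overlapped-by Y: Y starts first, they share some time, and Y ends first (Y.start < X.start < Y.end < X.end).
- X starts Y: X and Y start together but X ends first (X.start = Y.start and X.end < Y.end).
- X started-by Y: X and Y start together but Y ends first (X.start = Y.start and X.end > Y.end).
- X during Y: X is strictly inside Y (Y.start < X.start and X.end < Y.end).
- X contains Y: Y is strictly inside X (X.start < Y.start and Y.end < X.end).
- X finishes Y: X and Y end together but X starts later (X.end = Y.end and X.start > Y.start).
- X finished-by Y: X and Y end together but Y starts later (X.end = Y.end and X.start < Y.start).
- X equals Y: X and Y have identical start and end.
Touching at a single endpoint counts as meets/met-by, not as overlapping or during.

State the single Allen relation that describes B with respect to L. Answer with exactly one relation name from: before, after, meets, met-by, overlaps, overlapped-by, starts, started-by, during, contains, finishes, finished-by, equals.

B = [169, 222]; L = [419, 494].
Compare endpoints: B.start < L.start, B.start < L.end, B.end < L.start, B.end < L.end.
That pattern is 'before'.

before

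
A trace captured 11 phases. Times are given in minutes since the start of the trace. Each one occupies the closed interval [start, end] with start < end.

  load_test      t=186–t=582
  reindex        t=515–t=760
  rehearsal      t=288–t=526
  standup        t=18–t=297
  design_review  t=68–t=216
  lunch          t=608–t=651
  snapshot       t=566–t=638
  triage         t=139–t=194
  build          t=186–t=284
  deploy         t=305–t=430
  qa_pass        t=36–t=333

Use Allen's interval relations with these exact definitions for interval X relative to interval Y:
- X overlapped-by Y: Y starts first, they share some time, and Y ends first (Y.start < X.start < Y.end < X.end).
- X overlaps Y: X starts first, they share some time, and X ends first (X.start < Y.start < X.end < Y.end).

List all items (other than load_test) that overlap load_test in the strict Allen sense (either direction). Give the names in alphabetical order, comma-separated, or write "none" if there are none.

design_review, qa_pass, reindex, snapshot, standup, triage

Target load_test = [t=186, t=582].
build [t=186, t=284] → starts → no.
deploy [t=305, t=430] → during → no.
design_review [t=68, t=216] → overlaps → yes.
lunch [t=608, t=651] → after → no.
qa_pass [t=36, t=333] → overlaps → yes.
rehearsal [t=288, t=526] → during → no.
reindex [t=515, t=760] → overlapped-by → yes.
snapshot [t=566, t=638] → overlapped-by → yes.
standup [t=18, t=297] → overlaps → yes.
triage [t=139, t=194] → overlaps → yes.
Result: design_review, qa_pass, reindex, snapshot, standup, triage.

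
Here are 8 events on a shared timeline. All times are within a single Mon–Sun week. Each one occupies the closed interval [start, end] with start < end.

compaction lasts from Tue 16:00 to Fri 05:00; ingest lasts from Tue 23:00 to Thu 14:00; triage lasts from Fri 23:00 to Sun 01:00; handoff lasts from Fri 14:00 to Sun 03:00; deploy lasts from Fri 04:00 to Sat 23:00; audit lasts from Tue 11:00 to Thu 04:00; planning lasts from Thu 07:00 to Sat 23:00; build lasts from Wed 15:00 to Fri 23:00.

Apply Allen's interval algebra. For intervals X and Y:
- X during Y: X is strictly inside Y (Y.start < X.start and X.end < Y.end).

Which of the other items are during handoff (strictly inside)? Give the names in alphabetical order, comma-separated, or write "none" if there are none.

triage

Target handoff = [Fri 14:00, Sun 03:00].
audit [Tue 11:00, Thu 04:00] → before → no.
build [Wed 15:00, Fri 23:00] → overlaps → no.
compaction [Tue 16:00, Fri 05:00] → before → no.
deploy [Fri 04:00, Sat 23:00] → overlaps → no.
ingest [Tue 23:00, Thu 14:00] → before → no.
planning [Thu 07:00, Sat 23:00] → overlaps → no.
triage [Fri 23:00, Sun 01:00] → during → yes.
Result: triage.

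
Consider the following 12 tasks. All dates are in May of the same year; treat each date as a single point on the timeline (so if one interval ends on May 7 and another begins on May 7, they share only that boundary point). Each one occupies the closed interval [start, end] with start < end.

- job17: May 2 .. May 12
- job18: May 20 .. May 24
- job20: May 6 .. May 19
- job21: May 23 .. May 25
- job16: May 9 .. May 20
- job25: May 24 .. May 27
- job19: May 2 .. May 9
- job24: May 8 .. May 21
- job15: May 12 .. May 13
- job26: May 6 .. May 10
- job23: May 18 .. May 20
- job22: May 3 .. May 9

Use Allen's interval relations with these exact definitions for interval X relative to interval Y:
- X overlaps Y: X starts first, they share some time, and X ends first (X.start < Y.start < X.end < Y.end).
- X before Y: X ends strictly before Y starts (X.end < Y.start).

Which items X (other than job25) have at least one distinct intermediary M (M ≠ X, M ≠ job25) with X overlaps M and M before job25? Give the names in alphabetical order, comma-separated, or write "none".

Target job25 = [May 24, May 27].
Intermediaries M with M before job25: job15, job16, job17, job19, job20, job22, job23, job24, job26.
Via job15 — items with X overlaps job15: none.
Via job16 — items with X overlaps job16: job17, job20, job26.
Via job17 — items with X overlaps job17: none.
Via job19 — items with X overlaps job19: none.
Via job20 — items with X overlaps job20: job17, job19, job22.
Via job22 — items with X overlaps job22: none.
Via job23 — items with X overlaps job23: job20.
Via job24 — items with X overlaps job24: job17, job19, job20, job22, job26.
Via job26 — items with X overlaps job26: job19, job22.
Union: job17, job19, job20, job22, job26.

job17, job19, job20, job22, job26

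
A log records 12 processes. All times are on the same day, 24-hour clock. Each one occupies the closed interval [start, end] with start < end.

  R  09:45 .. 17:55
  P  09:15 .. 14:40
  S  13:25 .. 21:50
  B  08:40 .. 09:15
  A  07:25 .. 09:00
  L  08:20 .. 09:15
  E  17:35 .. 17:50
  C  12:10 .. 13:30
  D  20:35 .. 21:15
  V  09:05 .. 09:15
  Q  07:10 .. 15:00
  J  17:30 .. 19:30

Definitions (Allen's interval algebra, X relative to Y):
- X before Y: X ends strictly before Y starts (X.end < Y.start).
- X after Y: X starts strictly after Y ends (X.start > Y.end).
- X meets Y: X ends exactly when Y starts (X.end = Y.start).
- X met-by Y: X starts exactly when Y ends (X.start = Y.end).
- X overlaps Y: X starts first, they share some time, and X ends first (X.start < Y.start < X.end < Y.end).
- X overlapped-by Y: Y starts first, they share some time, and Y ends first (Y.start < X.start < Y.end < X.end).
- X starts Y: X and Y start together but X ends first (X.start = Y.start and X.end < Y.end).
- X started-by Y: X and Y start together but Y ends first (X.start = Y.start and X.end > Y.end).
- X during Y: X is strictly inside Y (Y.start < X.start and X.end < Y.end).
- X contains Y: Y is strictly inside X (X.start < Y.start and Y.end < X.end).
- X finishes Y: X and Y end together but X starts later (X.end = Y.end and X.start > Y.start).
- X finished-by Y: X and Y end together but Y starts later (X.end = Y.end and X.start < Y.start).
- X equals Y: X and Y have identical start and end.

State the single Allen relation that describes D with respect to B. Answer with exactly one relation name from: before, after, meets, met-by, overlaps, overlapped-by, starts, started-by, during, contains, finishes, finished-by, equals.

after

D = [20:35, 21:15]; B = [08:40, 09:15].
Compare endpoints: D.start > B.start, D.start > B.end, D.end > B.start, D.end > B.end.
That pattern is 'after'.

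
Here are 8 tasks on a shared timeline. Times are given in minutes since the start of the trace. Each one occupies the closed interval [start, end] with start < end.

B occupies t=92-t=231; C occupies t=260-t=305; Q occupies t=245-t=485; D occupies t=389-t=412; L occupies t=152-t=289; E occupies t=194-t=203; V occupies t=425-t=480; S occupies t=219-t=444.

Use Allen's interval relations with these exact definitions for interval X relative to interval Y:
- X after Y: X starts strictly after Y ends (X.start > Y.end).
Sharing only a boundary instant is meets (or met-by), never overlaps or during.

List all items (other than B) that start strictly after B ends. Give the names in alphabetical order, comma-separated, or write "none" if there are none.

C, D, Q, V

Target B = [t=92, t=231].
C [t=260, t=305] → after → yes.
D [t=389, t=412] → after → yes.
E [t=194, t=203] → during → no.
L [t=152, t=289] → overlapped-by → no.
Q [t=245, t=485] → after → yes.
S [t=219, t=444] → overlapped-by → no.
V [t=425, t=480] → after → yes.
Result: C, D, Q, V.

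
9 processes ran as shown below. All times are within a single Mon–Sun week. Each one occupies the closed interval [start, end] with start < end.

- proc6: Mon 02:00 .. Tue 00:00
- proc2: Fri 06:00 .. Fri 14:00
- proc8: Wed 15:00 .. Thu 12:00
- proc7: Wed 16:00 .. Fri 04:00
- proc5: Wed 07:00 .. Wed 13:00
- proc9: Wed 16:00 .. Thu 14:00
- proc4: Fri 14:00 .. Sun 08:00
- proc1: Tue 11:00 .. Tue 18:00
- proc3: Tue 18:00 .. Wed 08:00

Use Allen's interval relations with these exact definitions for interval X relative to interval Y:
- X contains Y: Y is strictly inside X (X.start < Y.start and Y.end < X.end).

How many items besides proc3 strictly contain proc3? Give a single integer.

Target proc3 = [Tue 18:00, Wed 08:00].
proc1 [Tue 11:00, Tue 18:00] → meets → no.
proc2 [Fri 06:00, Fri 14:00] → after → no.
proc4 [Fri 14:00, Sun 08:00] → after → no.
proc5 [Wed 07:00, Wed 13:00] → overlapped-by → no.
proc6 [Mon 02:00, Tue 00:00] → before → no.
proc7 [Wed 16:00, Fri 04:00] → after → no.
proc8 [Wed 15:00, Thu 12:00] → after → no.
proc9 [Wed 16:00, Thu 14:00] → after → no.
Total: 0.

0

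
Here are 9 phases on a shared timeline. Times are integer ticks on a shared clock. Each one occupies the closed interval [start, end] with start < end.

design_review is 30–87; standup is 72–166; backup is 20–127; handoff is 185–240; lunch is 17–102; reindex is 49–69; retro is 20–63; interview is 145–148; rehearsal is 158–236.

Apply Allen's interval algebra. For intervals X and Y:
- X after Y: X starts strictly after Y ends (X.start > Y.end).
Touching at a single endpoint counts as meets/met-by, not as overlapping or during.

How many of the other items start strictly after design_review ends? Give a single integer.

Target design_review = [30, 87].
backup [20, 127] → contains → no.
handoff [185, 240] → after → counts.
interview [145, 148] → after → counts.
lunch [17, 102] → contains → no.
rehearsal [158, 236] → after → counts.
reindex [49, 69] → during → no.
retro [20, 63] → overlaps → no.
standup [72, 166] → overlapped-by → no.
Total: 3.

3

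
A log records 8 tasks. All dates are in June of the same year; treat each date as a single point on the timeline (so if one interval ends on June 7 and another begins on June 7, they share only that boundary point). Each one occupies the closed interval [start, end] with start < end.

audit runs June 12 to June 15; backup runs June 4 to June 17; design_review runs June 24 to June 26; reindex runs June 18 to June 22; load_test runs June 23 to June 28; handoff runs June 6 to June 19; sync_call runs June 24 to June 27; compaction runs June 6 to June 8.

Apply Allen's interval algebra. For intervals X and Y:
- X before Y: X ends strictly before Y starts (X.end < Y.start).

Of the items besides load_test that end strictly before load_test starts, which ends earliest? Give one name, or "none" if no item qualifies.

compaction

Target load_test = [June 23, June 28].
audit [June 12, June 15] → before → candidate.
backup [June 4, June 17] → before → candidate.
compaction [June 6, June 8] → before → candidate.
design_review [June 24, June 26] → during → excluded.
handoff [June 6, June 19] → before → candidate.
reindex [June 18, June 22] → before → candidate.
sync_call [June 24, June 27] → during → excluded.
Among candidates, earliest end is June 8 → compaction.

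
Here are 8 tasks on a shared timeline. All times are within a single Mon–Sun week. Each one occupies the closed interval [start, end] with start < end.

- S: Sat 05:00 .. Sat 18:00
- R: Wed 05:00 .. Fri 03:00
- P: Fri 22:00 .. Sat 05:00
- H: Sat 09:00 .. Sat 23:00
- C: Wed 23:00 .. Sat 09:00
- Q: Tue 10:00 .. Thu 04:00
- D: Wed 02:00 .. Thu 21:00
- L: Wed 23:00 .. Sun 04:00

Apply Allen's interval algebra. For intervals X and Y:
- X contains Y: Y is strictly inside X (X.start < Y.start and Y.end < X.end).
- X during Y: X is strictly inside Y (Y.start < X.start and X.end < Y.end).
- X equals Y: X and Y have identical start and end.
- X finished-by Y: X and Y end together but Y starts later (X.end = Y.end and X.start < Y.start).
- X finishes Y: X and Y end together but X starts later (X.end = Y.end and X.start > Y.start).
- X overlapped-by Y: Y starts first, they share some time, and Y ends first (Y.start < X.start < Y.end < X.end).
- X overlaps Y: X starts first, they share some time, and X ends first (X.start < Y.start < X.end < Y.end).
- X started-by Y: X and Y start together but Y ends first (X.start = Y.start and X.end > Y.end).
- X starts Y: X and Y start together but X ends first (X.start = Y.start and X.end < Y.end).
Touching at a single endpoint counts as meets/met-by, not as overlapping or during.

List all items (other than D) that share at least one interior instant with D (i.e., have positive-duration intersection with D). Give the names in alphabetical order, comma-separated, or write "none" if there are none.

C, L, Q, R

Target D = [Wed 02:00, Thu 21:00].
C [Wed 23:00, Sat 09:00] → overlapped-by → yes.
H [Sat 09:00, Sat 23:00] → after → no.
L [Wed 23:00, Sun 04:00] → overlapped-by → yes.
P [Fri 22:00, Sat 05:00] → after → no.
Q [Tue 10:00, Thu 04:00] → overlaps → yes.
R [Wed 05:00, Fri 03:00] → overlapped-by → yes.
S [Sat 05:00, Sat 18:00] → after → no.
Result: C, L, Q, R.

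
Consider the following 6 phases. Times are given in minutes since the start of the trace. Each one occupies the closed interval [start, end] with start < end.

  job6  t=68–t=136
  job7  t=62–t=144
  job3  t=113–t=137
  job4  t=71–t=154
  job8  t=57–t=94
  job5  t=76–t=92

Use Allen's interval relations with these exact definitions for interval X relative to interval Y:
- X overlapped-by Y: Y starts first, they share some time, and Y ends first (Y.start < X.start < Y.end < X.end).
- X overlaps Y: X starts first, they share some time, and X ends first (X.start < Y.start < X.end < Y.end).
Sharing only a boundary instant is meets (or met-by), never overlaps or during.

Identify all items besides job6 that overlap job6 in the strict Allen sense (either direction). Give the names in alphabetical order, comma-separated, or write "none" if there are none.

job3, job4, job8

Target job6 = [t=68, t=136].
job3 [t=113, t=137] → overlapped-by → yes.
job4 [t=71, t=154] → overlapped-by → yes.
job5 [t=76, t=92] → during → no.
job7 [t=62, t=144] → contains → no.
job8 [t=57, t=94] → overlaps → yes.
Result: job3, job4, job8.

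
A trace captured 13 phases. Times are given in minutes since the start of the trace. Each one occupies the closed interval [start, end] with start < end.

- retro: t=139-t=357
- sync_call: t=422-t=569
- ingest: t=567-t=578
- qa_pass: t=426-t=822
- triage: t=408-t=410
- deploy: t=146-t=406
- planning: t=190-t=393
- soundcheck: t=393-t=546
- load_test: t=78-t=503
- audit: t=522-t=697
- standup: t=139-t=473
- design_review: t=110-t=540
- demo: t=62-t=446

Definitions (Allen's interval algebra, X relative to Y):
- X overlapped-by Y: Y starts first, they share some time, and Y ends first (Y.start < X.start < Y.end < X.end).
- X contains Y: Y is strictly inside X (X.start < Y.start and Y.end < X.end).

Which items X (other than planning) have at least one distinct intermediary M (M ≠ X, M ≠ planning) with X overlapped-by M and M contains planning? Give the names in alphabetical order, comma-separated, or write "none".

Target planning = [t=190, t=393].
Intermediaries M with M contains planning: demo, deploy, design_review, load_test, standup.
Via demo — items with X overlapped-by demo: design_review, load_test, qa_pass, soundcheck, standup, sync_call.
Via deploy — items with X overlapped-by deploy: soundcheck.
Via design_review — items with X overlapped-by design_review: audit, qa_pass, soundcheck, sync_call.
Via load_test — items with X overlapped-by load_test: design_review, qa_pass, soundcheck, sync_call.
Via standup — items with X overlapped-by standup: qa_pass, soundcheck, sync_call.
Union: audit, design_review, load_test, qa_pass, soundcheck, standup, sync_call.

audit, design_review, load_test, qa_pass, soundcheck, standup, sync_call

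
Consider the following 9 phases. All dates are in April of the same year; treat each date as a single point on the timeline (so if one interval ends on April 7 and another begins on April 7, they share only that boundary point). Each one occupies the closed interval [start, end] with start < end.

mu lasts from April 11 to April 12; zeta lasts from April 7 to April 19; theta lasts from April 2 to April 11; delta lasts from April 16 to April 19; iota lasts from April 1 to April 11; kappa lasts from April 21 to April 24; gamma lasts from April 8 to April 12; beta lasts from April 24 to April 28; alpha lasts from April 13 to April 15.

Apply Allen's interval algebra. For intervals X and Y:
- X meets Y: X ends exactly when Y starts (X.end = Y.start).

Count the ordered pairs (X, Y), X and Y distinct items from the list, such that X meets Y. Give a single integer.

3

Checking all 72 ordered pairs for relation 'meets'; matching pairs in alphabetical order:
(iota, mu): iota meets mu ✓
(kappa, beta): kappa meets beta ✓
(theta, mu): theta meets mu ✓
Count: 3.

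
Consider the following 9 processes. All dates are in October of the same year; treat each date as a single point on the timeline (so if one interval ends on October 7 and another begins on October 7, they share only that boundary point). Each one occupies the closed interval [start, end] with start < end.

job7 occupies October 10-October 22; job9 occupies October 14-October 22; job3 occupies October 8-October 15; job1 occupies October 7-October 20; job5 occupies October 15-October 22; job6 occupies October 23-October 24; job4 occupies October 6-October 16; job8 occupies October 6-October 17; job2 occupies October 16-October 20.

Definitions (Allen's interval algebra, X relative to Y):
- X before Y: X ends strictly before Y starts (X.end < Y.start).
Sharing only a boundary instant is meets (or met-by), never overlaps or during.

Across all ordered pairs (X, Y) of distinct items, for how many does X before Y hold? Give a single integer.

9

Checking all 72 ordered pairs for relation 'before'; matching pairs in alphabetical order:
(job1, job6): job1 before job6 ✓
(job2, job6): job2 before job6 ✓
(job3, job2): job3 before job2 ✓
(job3, job6): job3 before job6 ✓
(job4, job6): job4 before job6 ✓
(job5, job6): job5 before job6 ✓
(job7, job6): job7 before job6 ✓
(job8, job6): job8 before job6 ✓
(job9, job6): job9 before job6 ✓
Count: 9.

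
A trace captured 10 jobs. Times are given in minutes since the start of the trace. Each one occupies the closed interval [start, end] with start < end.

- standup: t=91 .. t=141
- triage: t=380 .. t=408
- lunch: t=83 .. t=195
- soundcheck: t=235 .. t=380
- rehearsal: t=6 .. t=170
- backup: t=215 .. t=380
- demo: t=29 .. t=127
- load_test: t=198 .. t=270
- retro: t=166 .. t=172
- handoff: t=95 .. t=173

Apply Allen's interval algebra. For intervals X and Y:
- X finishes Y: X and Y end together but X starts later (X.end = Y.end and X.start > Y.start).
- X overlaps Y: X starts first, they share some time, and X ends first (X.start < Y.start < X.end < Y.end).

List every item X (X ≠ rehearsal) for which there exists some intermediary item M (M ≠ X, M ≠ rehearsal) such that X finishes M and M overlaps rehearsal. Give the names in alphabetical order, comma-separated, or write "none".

none

Target rehearsal = [t=6, t=170].
Intermediaries M with M overlaps rehearsal: none.
Union: none.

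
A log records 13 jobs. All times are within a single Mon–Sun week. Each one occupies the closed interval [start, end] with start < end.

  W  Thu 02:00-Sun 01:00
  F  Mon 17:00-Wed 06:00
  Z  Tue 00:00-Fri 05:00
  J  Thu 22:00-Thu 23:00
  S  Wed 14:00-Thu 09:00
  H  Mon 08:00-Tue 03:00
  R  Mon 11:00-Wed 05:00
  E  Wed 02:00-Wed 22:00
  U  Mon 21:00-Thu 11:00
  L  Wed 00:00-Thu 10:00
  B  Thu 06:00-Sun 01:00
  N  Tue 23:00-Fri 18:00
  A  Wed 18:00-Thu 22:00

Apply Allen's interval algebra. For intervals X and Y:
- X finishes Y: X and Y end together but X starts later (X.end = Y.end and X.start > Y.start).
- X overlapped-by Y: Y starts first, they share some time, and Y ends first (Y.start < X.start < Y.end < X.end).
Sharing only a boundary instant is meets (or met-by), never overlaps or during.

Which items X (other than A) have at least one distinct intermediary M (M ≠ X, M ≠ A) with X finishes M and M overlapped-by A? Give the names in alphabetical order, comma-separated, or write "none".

Target A = [Wed 18:00, Thu 22:00].
Intermediaries M with M overlapped-by A: B, W.
Via B — items with X finishes B: none.
Via W — items with X finishes W: B.
Union: B.

B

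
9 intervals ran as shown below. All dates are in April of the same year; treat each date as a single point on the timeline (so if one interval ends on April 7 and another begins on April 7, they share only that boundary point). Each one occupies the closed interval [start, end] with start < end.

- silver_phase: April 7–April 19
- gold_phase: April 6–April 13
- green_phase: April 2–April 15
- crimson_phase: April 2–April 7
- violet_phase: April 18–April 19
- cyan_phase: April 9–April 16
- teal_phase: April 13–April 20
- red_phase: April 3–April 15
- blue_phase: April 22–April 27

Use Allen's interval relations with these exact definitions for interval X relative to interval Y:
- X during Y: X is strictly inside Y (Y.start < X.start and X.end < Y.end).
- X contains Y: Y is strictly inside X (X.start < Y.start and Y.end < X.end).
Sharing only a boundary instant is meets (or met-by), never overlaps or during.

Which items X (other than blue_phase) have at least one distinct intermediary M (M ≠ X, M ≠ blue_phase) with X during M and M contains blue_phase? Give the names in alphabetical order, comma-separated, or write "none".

none

Target blue_phase = [April 22, April 27].
Intermediaries M with M contains blue_phase: none.
Union: none.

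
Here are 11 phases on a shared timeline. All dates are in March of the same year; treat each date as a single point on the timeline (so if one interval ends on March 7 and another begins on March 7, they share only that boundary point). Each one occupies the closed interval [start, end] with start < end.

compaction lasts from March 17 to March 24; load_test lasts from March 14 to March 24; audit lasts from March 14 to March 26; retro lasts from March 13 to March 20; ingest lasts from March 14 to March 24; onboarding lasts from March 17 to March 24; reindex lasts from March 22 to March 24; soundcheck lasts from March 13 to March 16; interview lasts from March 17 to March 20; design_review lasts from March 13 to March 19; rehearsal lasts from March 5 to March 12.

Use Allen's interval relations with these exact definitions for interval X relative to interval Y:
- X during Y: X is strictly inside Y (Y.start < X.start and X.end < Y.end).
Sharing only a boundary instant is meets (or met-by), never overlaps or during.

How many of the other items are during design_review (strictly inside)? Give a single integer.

0

Target design_review = [March 13, March 19].
audit [March 14, March 26] → overlapped-by → no.
compaction [March 17, March 24] → overlapped-by → no.
ingest [March 14, March 24] → overlapped-by → no.
interview [March 17, March 20] → overlapped-by → no.
load_test [March 14, March 24] → overlapped-by → no.
onboarding [March 17, March 24] → overlapped-by → no.
rehearsal [March 5, March 12] → before → no.
reindex [March 22, March 24] → after → no.
retro [March 13, March 20] → started-by → no.
soundcheck [March 13, March 16] → starts → no.
Total: 0.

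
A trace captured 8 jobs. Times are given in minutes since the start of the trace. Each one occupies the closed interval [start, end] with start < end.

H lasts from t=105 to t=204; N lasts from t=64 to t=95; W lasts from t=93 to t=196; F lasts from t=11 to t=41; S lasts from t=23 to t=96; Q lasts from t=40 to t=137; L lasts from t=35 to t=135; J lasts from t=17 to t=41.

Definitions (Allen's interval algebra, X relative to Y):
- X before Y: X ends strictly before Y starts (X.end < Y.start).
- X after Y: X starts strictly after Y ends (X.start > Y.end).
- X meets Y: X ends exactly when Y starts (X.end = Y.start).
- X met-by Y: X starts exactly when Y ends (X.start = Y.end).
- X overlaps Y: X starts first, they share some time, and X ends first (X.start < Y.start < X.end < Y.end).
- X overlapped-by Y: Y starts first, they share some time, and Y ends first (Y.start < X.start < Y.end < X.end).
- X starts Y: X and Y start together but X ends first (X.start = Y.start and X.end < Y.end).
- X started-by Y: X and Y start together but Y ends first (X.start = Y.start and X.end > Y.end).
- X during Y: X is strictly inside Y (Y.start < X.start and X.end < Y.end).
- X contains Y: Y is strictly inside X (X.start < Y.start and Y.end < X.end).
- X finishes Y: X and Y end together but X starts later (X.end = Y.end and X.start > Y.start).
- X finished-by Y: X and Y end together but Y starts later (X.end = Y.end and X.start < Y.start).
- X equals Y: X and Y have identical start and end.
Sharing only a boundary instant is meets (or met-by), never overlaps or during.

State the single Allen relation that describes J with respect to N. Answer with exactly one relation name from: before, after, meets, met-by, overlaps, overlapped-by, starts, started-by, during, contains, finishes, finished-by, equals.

J = [t=17, t=41]; N = [t=64, t=95].
Compare endpoints: J.start < N.start, J.start < N.end, J.end < N.start, J.end < N.end.
That pattern is 'before'.

before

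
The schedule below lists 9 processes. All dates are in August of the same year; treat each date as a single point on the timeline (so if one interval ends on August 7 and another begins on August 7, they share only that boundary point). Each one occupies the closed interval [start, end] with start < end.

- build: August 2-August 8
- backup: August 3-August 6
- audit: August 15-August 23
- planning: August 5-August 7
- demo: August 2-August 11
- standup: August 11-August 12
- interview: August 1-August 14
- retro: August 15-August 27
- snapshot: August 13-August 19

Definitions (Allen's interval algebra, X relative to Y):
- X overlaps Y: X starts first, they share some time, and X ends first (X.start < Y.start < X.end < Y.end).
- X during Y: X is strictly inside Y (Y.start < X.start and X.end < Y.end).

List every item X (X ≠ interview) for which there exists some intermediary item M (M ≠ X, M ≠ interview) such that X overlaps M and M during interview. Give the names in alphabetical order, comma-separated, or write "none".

backup

Target interview = [August 1, August 14].
Intermediaries M with M during interview: backup, build, demo, planning, standup.
Via backup — items with X overlaps backup: none.
Via build — items with X overlaps build: none.
Via demo — items with X overlaps demo: none.
Via planning — items with X overlaps planning: backup.
Via standup — items with X overlaps standup: none.
Union: backup.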